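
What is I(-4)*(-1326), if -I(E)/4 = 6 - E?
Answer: 53040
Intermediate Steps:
I(E) = -24 + 4*E (I(E) = -4*(6 - E) = -24 + 4*E)
I(-4)*(-1326) = (-24 + 4*(-4))*(-1326) = (-24 - 16)*(-1326) = -40*(-1326) = 53040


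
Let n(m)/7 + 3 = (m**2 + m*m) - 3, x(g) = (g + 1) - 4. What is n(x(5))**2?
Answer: 196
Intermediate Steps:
x(g) = -3 + g (x(g) = (1 + g) - 4 = -3 + g)
n(m) = -42 + 14*m**2 (n(m) = -21 + 7*((m**2 + m*m) - 3) = -21 + 7*((m**2 + m**2) - 3) = -21 + 7*(2*m**2 - 3) = -21 + 7*(-3 + 2*m**2) = -21 + (-21 + 14*m**2) = -42 + 14*m**2)
n(x(5))**2 = (-42 + 14*(-3 + 5)**2)**2 = (-42 + 14*2**2)**2 = (-42 + 14*4)**2 = (-42 + 56)**2 = 14**2 = 196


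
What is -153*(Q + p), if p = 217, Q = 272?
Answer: -74817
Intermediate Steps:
-153*(Q + p) = -153*(272 + 217) = -153*489 = -74817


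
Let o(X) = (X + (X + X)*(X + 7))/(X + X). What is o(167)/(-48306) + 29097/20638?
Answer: 1401958351/996939228 ≈ 1.4063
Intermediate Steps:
o(X) = (X + 2*X*(7 + X))/(2*X) (o(X) = (X + (2*X)*(7 + X))/((2*X)) = (X + 2*X*(7 + X))*(1/(2*X)) = (X + 2*X*(7 + X))/(2*X))
o(167)/(-48306) + 29097/20638 = (15/2 + 167)/(-48306) + 29097/20638 = (349/2)*(-1/48306) + 29097*(1/20638) = -349/96612 + 29097/20638 = 1401958351/996939228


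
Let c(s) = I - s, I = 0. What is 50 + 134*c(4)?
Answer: -486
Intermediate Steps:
c(s) = -s (c(s) = 0 - s = -s)
50 + 134*c(4) = 50 + 134*(-1*4) = 50 + 134*(-4) = 50 - 536 = -486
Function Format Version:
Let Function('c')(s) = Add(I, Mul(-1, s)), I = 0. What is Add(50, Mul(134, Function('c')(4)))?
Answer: -486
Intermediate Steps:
Function('c')(s) = Mul(-1, s) (Function('c')(s) = Add(0, Mul(-1, s)) = Mul(-1, s))
Add(50, Mul(134, Function('c')(4))) = Add(50, Mul(134, Mul(-1, 4))) = Add(50, Mul(134, -4)) = Add(50, -536) = -486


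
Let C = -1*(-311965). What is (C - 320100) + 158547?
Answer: 150412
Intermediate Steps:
C = 311965
(C - 320100) + 158547 = (311965 - 320100) + 158547 = -8135 + 158547 = 150412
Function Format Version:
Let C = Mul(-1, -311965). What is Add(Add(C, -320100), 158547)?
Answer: 150412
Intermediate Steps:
C = 311965
Add(Add(C, -320100), 158547) = Add(Add(311965, -320100), 158547) = Add(-8135, 158547) = 150412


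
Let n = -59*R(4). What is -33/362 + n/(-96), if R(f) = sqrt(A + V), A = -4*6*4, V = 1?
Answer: -33/362 + 59*I*sqrt(95)/96 ≈ -0.09116 + 5.9902*I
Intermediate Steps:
A = -96 (A = -24*4 = -96)
R(f) = I*sqrt(95) (R(f) = sqrt(-96 + 1) = sqrt(-95) = I*sqrt(95))
n = -59*I*sqrt(95) ≈ -575.06*I
-33/362 + n/(-96) = -33/362 - 59*I*sqrt(95)/(-96) = -33*1/362 - 59*I*sqrt(95)*(-1/96) = -33/362 + 59*I*sqrt(95)/96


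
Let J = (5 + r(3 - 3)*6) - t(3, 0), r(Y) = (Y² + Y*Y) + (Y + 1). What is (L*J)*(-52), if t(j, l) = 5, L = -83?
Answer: 25896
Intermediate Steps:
r(Y) = 1 + Y + 2*Y² (r(Y) = (Y² + Y²) + (1 + Y) = 2*Y² + (1 + Y) = 1 + Y + 2*Y²)
J = 6 (J = (5 + (1 + (3 - 3) + 2*(3 - 3)²)*6) - 1*5 = (5 + (1 + 0 + 2*0²)*6) - 5 = (5 + (1 + 0 + 2*0)*6) - 5 = (5 + (1 + 0 + 0)*6) - 5 = (5 + 1*6) - 5 = (5 + 6) - 5 = 11 - 5 = 6)
(L*J)*(-52) = -83*6*(-52) = -498*(-52) = 25896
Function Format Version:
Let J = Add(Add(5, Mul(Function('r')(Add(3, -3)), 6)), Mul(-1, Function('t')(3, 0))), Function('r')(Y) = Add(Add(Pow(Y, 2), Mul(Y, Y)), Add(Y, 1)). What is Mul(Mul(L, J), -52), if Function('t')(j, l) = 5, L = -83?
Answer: 25896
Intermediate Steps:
Function('r')(Y) = Add(1, Y, Mul(2, Pow(Y, 2))) (Function('r')(Y) = Add(Add(Pow(Y, 2), Pow(Y, 2)), Add(1, Y)) = Add(Mul(2, Pow(Y, 2)), Add(1, Y)) = Add(1, Y, Mul(2, Pow(Y, 2))))
J = 6 (J = Add(Add(5, Mul(Add(1, Add(3, -3), Mul(2, Pow(Add(3, -3), 2))), 6)), Mul(-1, 5)) = Add(Add(5, Mul(Add(1, 0, Mul(2, Pow(0, 2))), 6)), -5) = Add(Add(5, Mul(Add(1, 0, Mul(2, 0)), 6)), -5) = Add(Add(5, Mul(Add(1, 0, 0), 6)), -5) = Add(Add(5, Mul(1, 6)), -5) = Add(Add(5, 6), -5) = Add(11, -5) = 6)
Mul(Mul(L, J), -52) = Mul(Mul(-83, 6), -52) = Mul(-498, -52) = 25896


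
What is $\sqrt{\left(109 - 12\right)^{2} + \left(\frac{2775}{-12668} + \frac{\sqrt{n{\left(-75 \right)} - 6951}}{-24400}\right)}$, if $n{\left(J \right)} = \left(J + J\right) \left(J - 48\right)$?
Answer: $\frac{\sqrt{140458862011585900 - 611823229 \sqrt{11499}}}{3863740} \approx 96.999$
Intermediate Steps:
$n{\left(J \right)} = 2 J \left(-48 + J\right)$
$\sqrt{\left(109 - 12\right)^{2} + \left(\frac{2775}{-12668} + \frac{\sqrt{n{\left(-75 \right)} - 6951}}{-24400}\right)} = \sqrt{\left(109 - 12\right)^{2} + \left(\frac{2775}{-12668} + \frac{\sqrt{2 \left(-75\right) \left(-48 - 75\right) - 6951}}{-24400}\right)} = \sqrt{97^{2} + \left(2775 \left(- \frac{1}{12668}\right) + \sqrt{2 \left(-75\right) \left(-123\right) - 6951} \left(- \frac{1}{24400}\right)\right)} = \sqrt{9409 - \left(\frac{2775}{12668} - \sqrt{18450 - 6951} \left(- \frac{1}{24400}\right)\right)} = \sqrt{9409 - \left(\frac{2775}{12668} - \sqrt{11499} \left(- \frac{1}{24400}\right)\right)} = \sqrt{9409 - \left(\frac{2775}{12668} + \frac{\sqrt{11499}}{24400}\right)} = \sqrt{\frac{119190437}{12668} - \frac{\sqrt{11499}}{24400}}$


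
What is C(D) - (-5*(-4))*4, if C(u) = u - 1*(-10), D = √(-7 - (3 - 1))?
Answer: -70 + 3*I ≈ -70.0 + 3.0*I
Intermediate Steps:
D = 3*I (D = √(-7 - 1*2) = √(-7 - 2) = √(-9) = 3*I ≈ 3.0*I)
C(u) = 10 + u (C(u) = u + 10 = 10 + u)
C(D) - (-5*(-4))*4 = (10 + 3*I) - (-5*(-4))*4 = (10 + 3*I) - 20*4 = (10 + 3*I) - 1*80 = (10 + 3*I) - 80 = -70 + 3*I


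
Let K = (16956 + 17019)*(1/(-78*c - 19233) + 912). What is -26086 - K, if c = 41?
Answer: -231871374097/7477 ≈ -3.1011e+7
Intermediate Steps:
K = 231676329075/7477 (K = (16956 + 17019)*(1/(-78*41 - 19233) + 912) = 33975*(1/(-3198 - 19233) + 912) = 33975*(1/(-22431) + 912) = 33975*(-1/22431 + 912) = 33975*(20457071/22431) = 231676329075/7477 ≈ 3.0985e+7)
-26086 - K = -26086 - 1*231676329075/7477 = -26086 - 231676329075/7477 = -231871374097/7477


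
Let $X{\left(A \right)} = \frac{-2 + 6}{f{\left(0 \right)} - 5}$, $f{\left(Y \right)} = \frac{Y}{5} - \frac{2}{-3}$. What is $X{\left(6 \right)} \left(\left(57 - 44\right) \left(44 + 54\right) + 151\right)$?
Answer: $- \frac{17100}{13} \approx -1315.4$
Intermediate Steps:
$f{\left(Y \right)} = \frac{2}{3} + \frac{Y}{5}$ ($f{\left(Y \right)} = Y \frac{1}{5} - - \frac{2}{3} = \frac{Y}{5} + \frac{2}{3} = \frac{2}{3} + \frac{Y}{5}$)
$X{\left(A \right)} = - \frac{12}{13}$ ($X{\left(A \right)} = \frac{-2 + 6}{\left(\frac{2}{3} + \frac{1}{5} \cdot 0\right) - 5} = \frac{4}{\left(\frac{2}{3} + 0\right) - 5} = \frac{4}{\frac{2}{3} - 5} = \frac{4}{- \frac{13}{3}} = 4 \left(- \frac{3}{13}\right) = - \frac{12}{13}$)
$X{\left(6 \right)} \left(\left(57 - 44\right) \left(44 + 54\right) + 151\right) = - \frac{12 \left(\left(57 - 44\right) \left(44 + 54\right) + 151\right)}{13} = - \frac{12 \left(13 \cdot 98 + 151\right)}{13} = - \frac{12 \left(1274 + 151\right)}{13} = \left(- \frac{12}{13}\right) 1425 = - \frac{17100}{13}$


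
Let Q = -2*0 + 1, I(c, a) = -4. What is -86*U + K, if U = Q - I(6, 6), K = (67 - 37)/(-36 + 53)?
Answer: -7280/17 ≈ -428.24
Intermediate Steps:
K = 30/17 ≈ 1.7647
Q = 1 (Q = 0 + 1 = 1)
U = 5 (U = 1 - 1*(-4) = 1 + 4 = 5)
-86*U + K = -86*5 + 30/17 = -430 + 30/17 = -7280/17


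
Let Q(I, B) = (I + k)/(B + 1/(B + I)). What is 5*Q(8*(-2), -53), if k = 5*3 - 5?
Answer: 1035/1829 ≈ 0.56588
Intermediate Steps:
k = 10 (k = 15 - 5 = 10)
Q(I, B) = (10 + I)/(B + 1/(B + I)) (Q(I, B) = (I + 10)/(B + 1/(B + I)) = (10 + I)/(B + 1/(B + I)))
5*Q(8*(-2), -53) = 5*(((8*(-2))² + 10*(-53) + 10*(8*(-2)) - 424*(-2))/(1 + (-53)² - 424*(-2))) = 5*(((-16)² - 530 + 10*(-16) - 53*(-16))/(1 + 2809 - 53*(-16))) = 5*((256 - 530 - 160 + 848)/(1 + 2809 + 848)) = 5*(414/3658) = 5*((1/3658)*414) = 5*(207/1829) = 1035/1829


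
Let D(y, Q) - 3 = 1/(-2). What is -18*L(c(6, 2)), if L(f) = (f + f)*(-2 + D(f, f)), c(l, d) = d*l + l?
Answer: -324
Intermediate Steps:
D(y, Q) = 5/2 (D(y, Q) = 3 + 1/(-2) = 3 - ½ = 5/2)
c(l, d) = l + d*l
L(f) = f (L(f) = (f + f)*(-2 + 5/2) = (2*f)*(½) = f)
-18*L(c(6, 2)) = -108*(1 + 2) = -108*3 = -18*18 = -324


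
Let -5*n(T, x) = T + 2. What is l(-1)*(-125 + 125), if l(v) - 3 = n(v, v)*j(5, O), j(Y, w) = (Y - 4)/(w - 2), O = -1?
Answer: 0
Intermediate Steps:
n(T, x) = -⅖ - T/5 (n(T, x) = -(T + 2)/5 = -(2 + T)/5 = -⅖ - T/5)
j(Y, w) = (-4 + Y)/(-2 + w)
l(v) = 47/15 + v/15 (l(v) = 3 + (-⅖ - v/5)*((-4 + 5)/(-2 - 1)) = 3 + (-⅖ - v/5)*(1/(-3)) = 3 + (-⅖ - v/5)*(-⅓*1) = 3 + (-⅖ - v/5)*(-⅓) = 3 + (2/15 + v/15) = 47/15 + v/15)
l(-1)*(-125 + 125) = (47/15 + (1/15)*(-1))*(-125 + 125) = (47/15 - 1/15)*0 = (46/15)*0 = 0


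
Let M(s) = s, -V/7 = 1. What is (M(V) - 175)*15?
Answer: -2730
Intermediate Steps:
V = -7 (V = -7*1 = -7)
(M(V) - 175)*15 = (-7 - 175)*15 = -182*15 = -2730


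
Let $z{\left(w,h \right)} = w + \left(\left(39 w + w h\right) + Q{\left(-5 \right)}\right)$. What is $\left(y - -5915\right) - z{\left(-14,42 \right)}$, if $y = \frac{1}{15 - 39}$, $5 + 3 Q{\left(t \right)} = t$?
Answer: $\frac{169591}{24} \approx 7066.3$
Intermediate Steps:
$Q{\left(t \right)} = - \frac{5}{3} + \frac{t}{3}$
$y = - \frac{1}{24}$ ($y = \frac{1}{-24} = - \frac{1}{24} \approx -0.041667$)
$z{\left(w,h \right)} = - \frac{10}{3} + 40 w + h w$ ($z{\left(w,h \right)} = w + \left(\left(39 w + w h\right) + \left(- \frac{5}{3} + \frac{1}{3} \left(-5\right)\right)\right) = w - \left(\frac{10}{3} - 39 w - h w\right) = w + \left(- \frac{10}{3} + 39 w + h w\right) = - \frac{10}{3} + 40 w + h w$)
$\left(y - -5915\right) - z{\left(-14,42 \right)} = \left(- \frac{1}{24} - -5915\right) - \left(- \frac{10}{3} + 40 \left(-14\right) + 42 \left(-14\right)\right) = \left(- \frac{1}{24} + 5915\right) - \left(- \frac{10}{3} - 560 - 588\right) = \frac{141959}{24} - - \frac{3454}{3} = \frac{141959}{24} + \frac{3454}{3} = \frac{169591}{24}$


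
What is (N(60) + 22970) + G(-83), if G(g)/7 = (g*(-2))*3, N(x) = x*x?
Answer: 30056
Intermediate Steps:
N(x) = x**2
G(g) = -42*g (G(g) = 7*((g*(-2))*3) = 7*(-2*g*3) = 7*(-6*g) = -42*g)
(N(60) + 22970) + G(-83) = (60**2 + 22970) - 42*(-83) = (3600 + 22970) + 3486 = 26570 + 3486 = 30056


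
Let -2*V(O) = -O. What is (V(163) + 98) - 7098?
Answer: -13837/2 ≈ -6918.5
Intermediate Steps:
V(O) = O/2 (V(O) = -(-1)*O/2 = O/2)
(V(163) + 98) - 7098 = ((1/2)*163 + 98) - 7098 = (163/2 + 98) - 7098 = 359/2 - 7098 = -13837/2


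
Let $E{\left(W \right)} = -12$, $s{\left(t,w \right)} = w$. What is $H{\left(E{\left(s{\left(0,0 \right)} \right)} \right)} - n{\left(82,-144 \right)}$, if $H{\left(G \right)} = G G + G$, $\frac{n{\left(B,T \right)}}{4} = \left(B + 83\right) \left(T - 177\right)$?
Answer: $211992$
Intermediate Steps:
$n{\left(B,T \right)} = 4 \left(-177 + T\right) \left(83 + B\right)$ ($n{\left(B,T \right)} = 4 \left(B + 83\right) \left(T - 177\right) = 4 \left(83 + B\right) \left(-177 + T\right) = 4 \left(-177 + T\right) \left(83 + B\right)$)
$H{\left(G \right)} = G + G^{2}$ ($H{\left(G \right)} = G^{2} + G = G + G^{2}$)
$H{\left(E{\left(s{\left(0,0 \right)} \right)} \right)} - n{\left(82,-144 \right)} = - 12 \left(1 - 12\right) - \left(-58764 - 58056 + 332 \left(-144\right) + 4 \cdot 82 \left(-144\right)\right) = \left(-12\right) \left(-11\right) - \left(-58764 - 58056 - 47808 - 47232\right) = 132 - -211860 = 132 + 211860 = 211992$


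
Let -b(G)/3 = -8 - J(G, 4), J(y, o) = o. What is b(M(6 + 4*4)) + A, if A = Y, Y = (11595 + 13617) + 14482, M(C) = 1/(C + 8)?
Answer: 39730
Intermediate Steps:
M(C) = 1/(8 + C)
Y = 39694 (Y = 25212 + 14482 = 39694)
A = 39694
b(G) = 36 (b(G) = -3*(-8 - 1*4) = -3*(-8 - 4) = -3*(-12) = 36)
b(M(6 + 4*4)) + A = 36 + 39694 = 39730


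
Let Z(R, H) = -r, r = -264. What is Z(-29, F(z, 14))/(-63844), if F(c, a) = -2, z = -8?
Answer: -6/1451 ≈ -0.0041351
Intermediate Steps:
Z(R, H) = 264 (Z(R, H) = -1*(-264) = 264)
Z(-29, F(z, 14))/(-63844) = 264/(-63844) = 264*(-1/63844) = -6/1451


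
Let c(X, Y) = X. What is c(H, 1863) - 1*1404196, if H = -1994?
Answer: -1406190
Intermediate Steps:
c(H, 1863) - 1*1404196 = -1994 - 1*1404196 = -1994 - 1404196 = -1406190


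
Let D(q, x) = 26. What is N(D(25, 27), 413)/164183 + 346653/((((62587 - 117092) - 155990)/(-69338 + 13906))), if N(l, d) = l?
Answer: 1051628734887146/11519900195 ≈ 91288.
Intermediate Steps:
N(D(25, 27), 413)/164183 + 346653/((((62587 - 117092) - 155990)/(-69338 + 13906))) = 26/164183 + 346653/((((62587 - 117092) - 155990)/(-69338 + 13906))) = 26*(1/164183) + 346653/(((-54505 - 155990)/(-55432))) = 26/164183 + 346653/((-210495*(-1/55432))) = 26/164183 + 346653/(210495/55432) = 26/164183 + 346653*(55432/210495) = 26/164183 + 6405223032/70165 = 1051628734887146/11519900195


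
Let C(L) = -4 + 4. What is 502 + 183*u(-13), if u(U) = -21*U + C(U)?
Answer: 50461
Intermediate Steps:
C(L) = 0
u(U) = -21*U (u(U) = -21*U + 0 = -21*U)
502 + 183*u(-13) = 502 + 183*(-21*(-13)) = 502 + 183*273 = 502 + 49959 = 50461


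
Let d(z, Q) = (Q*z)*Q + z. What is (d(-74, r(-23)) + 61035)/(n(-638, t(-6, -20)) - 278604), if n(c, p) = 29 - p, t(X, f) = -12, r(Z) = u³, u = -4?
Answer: 242143/278563 ≈ 0.86926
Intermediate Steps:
r(Z) = -64 (r(Z) = (-4)³ = -64)
d(z, Q) = z + z*Q² (d(z, Q) = z*Q² + z = z + z*Q²)
(d(-74, r(-23)) + 61035)/(n(-638, t(-6, -20)) - 278604) = (-74*(1 + (-64)²) + 61035)/((29 - 1*(-12)) - 278604) = (-74*(1 + 4096) + 61035)/((29 + 12) - 278604) = (-74*4097 + 61035)/(41 - 278604) = (-303178 + 61035)/(-278563) = -242143*(-1/278563) = 242143/278563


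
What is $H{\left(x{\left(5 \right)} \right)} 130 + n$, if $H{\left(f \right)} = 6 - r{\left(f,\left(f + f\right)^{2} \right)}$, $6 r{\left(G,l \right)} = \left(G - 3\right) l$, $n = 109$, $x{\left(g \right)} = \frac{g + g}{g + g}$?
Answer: $\frac{3187}{3} \approx 1062.3$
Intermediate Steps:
$x{\left(g \right)} = 1$ ($x{\left(g \right)} = \frac{2 g}{2 g} = 2 g \frac{1}{2 g} = 1$)
$r{\left(G,l \right)} = \frac{l \left(-3 + G\right)}{6}$ ($r{\left(G,l \right)} = \frac{\left(G - 3\right) l}{6} = \frac{\left(-3 + G\right) l}{6} = \frac{l \left(-3 + G\right)}{6}$)
$H{\left(f \right)} = 6 - \frac{2 f^{2} \left(-3 + f\right)}{3}$ ($H{\left(f \right)} = 6 - \frac{\left(f + f\right)^{2} \left(-3 + f\right)}{6} = 6 - \frac{\left(2 f\right)^{2} \left(-3 + f\right)}{6} = 6 - \frac{4 f^{2} \left(-3 + f\right)}{6} = 6 - \frac{2 f^{2} \left(-3 + f\right)}{3}$)
$H{\left(x{\left(5 \right)} \right)} 130 + n = \left(6 + \frac{2 \cdot 1^{2} \left(3 - 1\right)}{3}\right) 130 + 109 = \left(6 + \frac{2}{3} \cdot 1 \left(3 - 1\right)\right) 130 + 109 = \left(6 + \frac{2}{3} \cdot 1 \cdot 2\right) 130 + 109 = \left(6 + \frac{4}{3}\right) 130 + 109 = \frac{22}{3} \cdot 130 + 109 = \frac{2860}{3} + 109 = \frac{3187}{3}$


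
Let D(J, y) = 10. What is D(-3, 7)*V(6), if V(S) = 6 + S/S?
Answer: 70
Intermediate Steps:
V(S) = 7 (V(S) = 6 + 1 = 7)
D(-3, 7)*V(6) = 10*7 = 70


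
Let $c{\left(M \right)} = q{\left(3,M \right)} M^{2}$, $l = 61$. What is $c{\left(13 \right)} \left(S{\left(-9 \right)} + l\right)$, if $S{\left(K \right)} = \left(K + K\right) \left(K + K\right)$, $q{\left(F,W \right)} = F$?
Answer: $195195$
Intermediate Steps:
$c{\left(M \right)} = 3 M^{2}$
$S{\left(K \right)} = 4 K^{2}$ ($S{\left(K \right)} = 2 K 2 K = 4 K^{2}$)
$c{\left(13 \right)} \left(S{\left(-9 \right)} + l\right) = 3 \cdot 13^{2} \left(4 \left(-9\right)^{2} + 61\right) = 3 \cdot 169 \left(4 \cdot 81 + 61\right) = 507 \left(324 + 61\right) = 507 \cdot 385 = 195195$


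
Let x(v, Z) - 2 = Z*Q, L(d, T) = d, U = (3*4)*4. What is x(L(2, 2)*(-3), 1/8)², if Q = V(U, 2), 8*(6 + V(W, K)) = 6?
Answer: 1849/1024 ≈ 1.8057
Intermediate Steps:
U = 48 (U = 12*4 = 48)
V(W, K) = -21/4 (V(W, K) = -6 + (⅛)*6 = -6 + ¾ = -21/4)
Q = -21/4 ≈ -5.2500
x(v, Z) = 2 - 21*Z/4 (x(v, Z) = 2 + Z*(-21/4) = 2 - 21*Z/4)
x(L(2, 2)*(-3), 1/8)² = (2 - 21/4/8)² = (2 - 21/4*⅛)² = (2 - 21/32)² = (43/32)² = 1849/1024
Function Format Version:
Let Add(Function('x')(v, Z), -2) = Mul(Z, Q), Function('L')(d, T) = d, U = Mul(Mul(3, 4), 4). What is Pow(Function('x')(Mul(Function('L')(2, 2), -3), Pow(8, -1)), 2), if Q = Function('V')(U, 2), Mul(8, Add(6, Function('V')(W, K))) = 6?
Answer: Rational(1849, 1024) ≈ 1.8057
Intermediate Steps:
U = 48 (U = Mul(12, 4) = 48)
Function('V')(W, K) = Rational(-21, 4) (Function('V')(W, K) = Add(-6, Mul(Rational(1, 8), 6)) = Add(-6, Rational(3, 4)) = Rational(-21, 4))
Q = Rational(-21, 4) ≈ -5.2500
Function('x')(v, Z) = Add(2, Mul(Rational(-21, 4), Z)) (Function('x')(v, Z) = Add(2, Mul(Z, Rational(-21, 4))) = Add(2, Mul(Rational(-21, 4), Z)))
Pow(Function('x')(Mul(Function('L')(2, 2), -3), Pow(8, -1)), 2) = Pow(Add(2, Mul(Rational(-21, 4), Pow(8, -1))), 2) = Pow(Add(2, Mul(Rational(-21, 4), Rational(1, 8))), 2) = Pow(Add(2, Rational(-21, 32)), 2) = Pow(Rational(43, 32), 2) = Rational(1849, 1024)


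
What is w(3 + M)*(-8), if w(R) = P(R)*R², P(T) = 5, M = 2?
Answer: -1000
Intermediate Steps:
w(R) = 5*R²
w(3 + M)*(-8) = (5*(3 + 2)²)*(-8) = (5*5²)*(-8) = (5*25)*(-8) = 125*(-8) = -1000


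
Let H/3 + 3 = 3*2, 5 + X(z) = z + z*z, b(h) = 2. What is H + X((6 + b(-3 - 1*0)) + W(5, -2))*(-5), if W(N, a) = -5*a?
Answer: -1676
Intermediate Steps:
X(z) = -5 + z + z² (X(z) = -5 + (z + z*z) = -5 + (z + z²) = -5 + z + z²)
H = 9 (H = -9 + 3*(3*2) = -9 + 3*6 = -9 + 18 = 9)
H + X((6 + b(-3 - 1*0)) + W(5, -2))*(-5) = 9 + (-5 + ((6 + 2) - 5*(-2)) + ((6 + 2) - 5*(-2))²)*(-5) = 9 + (-5 + (8 + 10) + (8 + 10)²)*(-5) = 9 + (-5 + 18 + 18²)*(-5) = 9 + (-5 + 18 + 324)*(-5) = 9 + 337*(-5) = 9 - 1685 = -1676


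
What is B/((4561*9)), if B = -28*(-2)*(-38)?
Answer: -2128/41049 ≈ -0.051840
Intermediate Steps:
B = -2128 (B = 56*(-38) = -2128)
B/((4561*9)) = -2128/(4561*9) = -2128/41049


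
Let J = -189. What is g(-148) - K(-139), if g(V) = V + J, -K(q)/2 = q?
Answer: -615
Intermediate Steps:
K(q) = -2*q
g(V) = -189 + V (g(V) = V - 189 = -189 + V)
g(-148) - K(-139) = (-189 - 148) - (-2)*(-139) = -337 - 1*278 = -337 - 278 = -615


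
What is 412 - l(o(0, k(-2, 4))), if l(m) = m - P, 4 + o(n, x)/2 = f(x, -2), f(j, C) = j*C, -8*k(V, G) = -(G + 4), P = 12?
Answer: 436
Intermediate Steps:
k(V, G) = ½ + G/8 (k(V, G) = -(-1)*(G + 4)/8 = -(-1)*(4 + G)/8 = -(-4 - G)/8 = ½ + G/8)
f(j, C) = C*j
o(n, x) = -8 - 4*x (o(n, x) = -8 + 2*(-2*x) = -8 - 4*x)
l(m) = -12 + m (l(m) = m - 1*12 = m - 12 = -12 + m)
412 - l(o(0, k(-2, 4))) = 412 - (-12 + (-8 - 4*(½ + (⅛)*4))) = 412 - (-12 + (-8 - 4*(½ + ½))) = 412 - (-12 + (-8 - 4*1)) = 412 - (-12 + (-8 - 4)) = 412 - (-12 - 12) = 412 - 1*(-24) = 412 + 24 = 436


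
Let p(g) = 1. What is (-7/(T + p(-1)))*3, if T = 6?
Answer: -3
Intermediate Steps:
(-7/(T + p(-1)))*3 = (-7/(6 + 1))*3 = (-7/7)*3 = ((1/7)*(-7))*3 = -1*3 = -3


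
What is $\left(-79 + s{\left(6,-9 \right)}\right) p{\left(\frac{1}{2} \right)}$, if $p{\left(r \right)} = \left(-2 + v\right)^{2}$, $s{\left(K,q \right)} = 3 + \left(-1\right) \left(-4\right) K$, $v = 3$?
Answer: $-52$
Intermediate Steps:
$s{\left(K,q \right)} = 3 + 4 K$
$p{\left(r \right)} = 1$ ($p{\left(r \right)} = \left(-2 + 3\right)^{2} = 1^{2} = 1$)
$\left(-79 + s{\left(6,-9 \right)}\right) p{\left(\frac{1}{2} \right)} = \left(-79 + \left(3 + 4 \cdot 6\right)\right) 1 = \left(-79 + \left(3 + 24\right)\right) 1 = \left(-79 + 27\right) 1 = \left(-52\right) 1 = -52$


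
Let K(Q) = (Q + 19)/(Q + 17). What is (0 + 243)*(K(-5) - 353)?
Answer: -170991/2 ≈ -85496.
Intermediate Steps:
K(Q) = (19 + Q)/(17 + Q)
(0 + 243)*(K(-5) - 353) = (0 + 243)*((19 - 5)/(17 - 5) - 353) = 243*(14/12 - 353) = 243*((1/12)*14 - 353) = 243*(7/6 - 353) = 243*(-2111/6) = -170991/2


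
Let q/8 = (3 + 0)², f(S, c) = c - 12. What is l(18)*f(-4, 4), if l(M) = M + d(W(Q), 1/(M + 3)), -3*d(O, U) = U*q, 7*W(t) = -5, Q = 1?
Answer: -944/7 ≈ -134.86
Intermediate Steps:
f(S, c) = -12 + c
W(t) = -5/7 (W(t) = (⅐)*(-5) = -5/7)
q = 72 (q = 8*(3 + 0)² = 8*3² = 8*9 = 72)
d(O, U) = -24*U (d(O, U) = -U*72/3 = -24*U)
l(M) = M - 24/(3 + M) (l(M) = M - 24/(M + 3) = M - 24/(3 + M))
l(18)*f(-4, 4) = ((-24 + 18*(3 + 18))/(3 + 18))*(-12 + 4) = ((-24 + 18*21)/21)*(-8) = ((-24 + 378)/21)*(-8) = ((1/21)*354)*(-8) = (118/7)*(-8) = -944/7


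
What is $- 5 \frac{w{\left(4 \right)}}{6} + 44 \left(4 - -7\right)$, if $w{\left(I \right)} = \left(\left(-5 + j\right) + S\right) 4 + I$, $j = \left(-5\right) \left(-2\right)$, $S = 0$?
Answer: $464$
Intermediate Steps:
$j = 10$
$w{\left(I \right)} = 20 + I$ ($w{\left(I \right)} = \left(\left(-5 + 10\right) + 0\right) 4 + I = \left(5 + 0\right) 4 + I = 5 \cdot 4 + I = 20 + I$)
$- 5 \frac{w{\left(4 \right)}}{6} + 44 \left(4 - -7\right) = - 5 \frac{20 + 4}{6} + 44 \left(4 - -7\right) = - 5 \cdot 24 \cdot \frac{1}{6} + 44 \left(4 + 7\right) = \left(-5\right) 4 + 44 \cdot 11 = -20 + 484 = 464$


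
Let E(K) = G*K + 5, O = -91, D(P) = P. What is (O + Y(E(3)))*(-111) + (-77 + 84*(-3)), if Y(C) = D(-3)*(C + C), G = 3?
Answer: 19096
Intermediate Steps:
E(K) = 5 + 3*K (E(K) = 3*K + 5 = 5 + 3*K)
Y(C) = -6*C (Y(C) = -3*(C + C) = -6*C)
(O + Y(E(3)))*(-111) + (-77 + 84*(-3)) = (-91 - 6*(5 + 3*3))*(-111) + (-77 + 84*(-3)) = (-91 - 6*(5 + 9))*(-111) + (-77 - 252) = (-91 - 6*14)*(-111) - 329 = (-91 - 84)*(-111) - 329 = -175*(-111) - 329 = 19425 - 329 = 19096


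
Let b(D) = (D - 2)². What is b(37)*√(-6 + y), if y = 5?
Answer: 1225*I ≈ 1225.0*I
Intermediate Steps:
b(D) = (-2 + D)²
b(37)*√(-6 + y) = (-2 + 37)²*√(-6 + 5) = 35²*√(-1) = 1225*I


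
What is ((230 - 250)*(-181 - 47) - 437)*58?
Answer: 239134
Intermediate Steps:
((230 - 250)*(-181 - 47) - 437)*58 = (-20*(-228) - 437)*58 = (4560 - 437)*58 = 4123*58 = 239134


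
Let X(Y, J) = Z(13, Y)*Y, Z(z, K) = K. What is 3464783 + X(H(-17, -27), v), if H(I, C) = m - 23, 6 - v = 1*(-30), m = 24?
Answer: 3464784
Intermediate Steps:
v = 36 (v = 6 - (-30) = 6 - 1*(-30) = 6 + 30 = 36)
H(I, C) = 1 (H(I, C) = 24 - 23 = 1)
X(Y, J) = Y² (X(Y, J) = Y*Y = Y²)
3464783 + X(H(-17, -27), v) = 3464783 + 1² = 3464783 + 1 = 3464784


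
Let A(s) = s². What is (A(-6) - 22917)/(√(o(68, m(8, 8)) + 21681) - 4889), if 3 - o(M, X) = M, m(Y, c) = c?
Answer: 37288403/7960235 + 30508*√1351/7960235 ≈ 4.8252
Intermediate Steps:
o(M, X) = 3 - M
(A(-6) - 22917)/(√(o(68, m(8, 8)) + 21681) - 4889) = ((-6)² - 22917)/(√((3 - 1*68) + 21681) - 4889) = (36 - 22917)/(√((3 - 68) + 21681) - 4889) = -22881/(√(-65 + 21681) - 4889) = -22881/(√21616 - 4889) = -22881/(4*√1351 - 4889) = -22881/(-4889 + 4*√1351)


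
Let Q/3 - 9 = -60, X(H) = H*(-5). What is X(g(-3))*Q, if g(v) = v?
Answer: -2295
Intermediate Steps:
X(H) = -5*H
Q = -153 (Q = 27 + 3*(-60) = 27 - 180 = -153)
X(g(-3))*Q = -5*(-3)*(-153) = 15*(-153) = -2295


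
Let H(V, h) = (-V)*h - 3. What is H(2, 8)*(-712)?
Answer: 13528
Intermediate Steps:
H(V, h) = -3 - V*h (H(V, h) = -V*h - 3 = -3 - V*h)
H(2, 8)*(-712) = (-3 - 1*2*8)*(-712) = (-3 - 16)*(-712) = -19*(-712) = 13528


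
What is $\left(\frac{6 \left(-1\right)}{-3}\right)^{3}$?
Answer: $8$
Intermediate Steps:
$\left(\frac{6 \left(-1\right)}{-3}\right)^{3} = \left(\left(-6\right) \left(- \frac{1}{3}\right)\right)^{3} = 2^{3} = 8$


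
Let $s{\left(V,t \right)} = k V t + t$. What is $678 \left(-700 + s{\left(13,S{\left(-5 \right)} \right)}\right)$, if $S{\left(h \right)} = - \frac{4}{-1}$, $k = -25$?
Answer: $-1353288$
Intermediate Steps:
$S{\left(h \right)} = 4$ ($S{\left(h \right)} = \left(-4\right) \left(-1\right) = 4$)
$s{\left(V,t \right)} = t - 25 V t$ ($s{\left(V,t \right)} = - 25 V t + t = t - 25 V t$)
$678 \left(-700 + s{\left(13,S{\left(-5 \right)} \right)}\right) = 678 \left(-700 + 4 \left(1 - 325\right)\right) = 678 \left(-700 + 4 \left(-324\right)\right) = 678 \left(-700 - 1296\right) = 678 \left(-1996\right) = -1353288$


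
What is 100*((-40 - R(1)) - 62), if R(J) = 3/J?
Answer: -10500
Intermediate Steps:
100*((-40 - R(1)) - 62) = 100*((-40 - 3/1) - 62) = 100*((-40 - 3) - 62) = 100*(-43 - 62) = 100*(-105) = -10500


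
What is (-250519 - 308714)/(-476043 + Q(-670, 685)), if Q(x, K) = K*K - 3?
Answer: 559233/6821 ≈ 81.987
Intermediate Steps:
Q(x, K) = -3 + K² (Q(x, K) = K² - 3 = -3 + K²)
(-250519 - 308714)/(-476043 + Q(-670, 685)) = (-250519 - 308714)/(-476043 + (-3 + 685²)) = -559233/(-476043 + (-3 + 469225)) = -559233/(-476043 + 469222) = -559233/(-6821) = -559233*(-1/6821) = 559233/6821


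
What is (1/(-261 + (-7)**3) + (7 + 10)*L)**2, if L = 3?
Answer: 948824809/364816 ≈ 2600.8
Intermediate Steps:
(1/(-261 + (-7)**3) + (7 + 10)*L)**2 = (1/(-261 + (-7)**3) + (7 + 10)*3)**2 = (1/(-261 - 343) + 17*3)**2 = (1/(-604) + 51)**2 = (-1/604 + 51)**2 = (30803/604)**2 = 948824809/364816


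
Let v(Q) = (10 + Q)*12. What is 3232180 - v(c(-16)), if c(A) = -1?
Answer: 3232072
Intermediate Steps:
v(Q) = 120 + 12*Q
3232180 - v(c(-16)) = 3232180 - (120 + 12*(-1)) = 3232180 - (120 - 12) = 3232180 - 1*108 = 3232180 - 108 = 3232072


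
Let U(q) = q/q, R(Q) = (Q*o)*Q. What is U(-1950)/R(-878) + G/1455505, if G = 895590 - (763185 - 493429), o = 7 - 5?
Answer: 964892290017/2244051032840 ≈ 0.42998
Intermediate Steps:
o = 2
G = 625834 (G = 895590 - 1*269756 = 895590 - 269756 = 625834)
R(Q) = 2*Q**2 (R(Q) = (Q*2)*Q = (2*Q)*Q = 2*Q**2)
U(q) = 1
U(-1950)/R(-878) + G/1455505 = 1/(2*(-878)**2) + 625834/1455505 = 1/(2*770884) + 625834*(1/1455505) = 1/1541768 + 625834/1455505 = 964892290017/2244051032840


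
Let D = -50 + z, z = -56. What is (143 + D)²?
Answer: 1369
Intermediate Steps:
D = -106 (D = -50 - 56 = -106)
(143 + D)² = (143 - 106)² = 37² = 1369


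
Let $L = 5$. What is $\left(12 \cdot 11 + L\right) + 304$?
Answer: $441$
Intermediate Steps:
$\left(12 \cdot 11 + L\right) + 304 = \left(12 \cdot 11 + 5\right) + 304 = \left(132 + 5\right) + 304 = 137 + 304 = 441$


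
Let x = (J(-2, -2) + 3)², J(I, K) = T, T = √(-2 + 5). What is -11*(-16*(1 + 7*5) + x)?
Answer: 6204 - 66*√3 ≈ 6089.7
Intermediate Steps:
T = √3 ≈ 1.7320
J(I, K) = √3
x = (3 + √3)² (x = (√3 + 3)² = (3 + √3)² ≈ 22.392)
-11*(-16*(1 + 7*5) + x) = -11*(-16*(1 + 7*5) + (3 + √3)²) = -11*(-16*(1 + 35) + (3 + √3)²) = -11*(-16*36 + (3 + √3)²) = -11*(-576 + (3 + √3)²) = 6336 - 11*(3 + √3)²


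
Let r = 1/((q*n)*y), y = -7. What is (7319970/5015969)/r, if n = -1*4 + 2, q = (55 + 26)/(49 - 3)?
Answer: 592917570/16481041 ≈ 35.976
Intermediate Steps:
q = 81/46 ≈ 1.7609
n = -2 (n = -4 + 2 = -2)
r = 23/567 (r = 1/(((81/46)*(-2))*(-7)) = 1/(-81/23*(-7)) = 1/(567/23) = 23/567 ≈ 0.040564)
(7319970/5015969)/r = (7319970/5015969)/(23/567) = (7319970*(1/5015969))*(567/23) = (1045710/716567)*(567/23) = 592917570/16481041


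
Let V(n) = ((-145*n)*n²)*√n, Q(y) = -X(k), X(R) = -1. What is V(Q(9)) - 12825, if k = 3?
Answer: -12970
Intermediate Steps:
Q(y) = 1 (Q(y) = -1*(-1) = 1)
V(n) = -145*n^(7/2) (V(n) = (-145*n³)*√n = -145*n^(7/2))
V(Q(9)) - 12825 = -145*1^(7/2) - 12825 = -145*1 - 12825 = -145 - 12825 = -12970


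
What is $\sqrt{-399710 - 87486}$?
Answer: $2 i \sqrt{121799} \approx 697.99 i$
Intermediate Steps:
$\sqrt{-399710 - 87486} = \sqrt{-487196} = 2 i \sqrt{121799}$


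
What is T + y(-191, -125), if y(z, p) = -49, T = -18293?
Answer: -18342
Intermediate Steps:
T + y(-191, -125) = -18293 - 49 = -18342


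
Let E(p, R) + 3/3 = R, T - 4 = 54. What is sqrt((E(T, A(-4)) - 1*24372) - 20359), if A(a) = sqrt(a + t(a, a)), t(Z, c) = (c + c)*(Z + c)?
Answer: sqrt(-44732 + 2*sqrt(15)) ≈ 211.48*I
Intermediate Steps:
T = 58 (T = 4 + 54 = 58)
t(Z, c) = 2*c*(Z + c) (t(Z, c) = (2*c)*(Z + c) = 2*c*(Z + c))
A(a) = sqrt(a + 4*a**2) (A(a) = sqrt(a + 2*a*(a + a)) = sqrt(a + 2*a*(2*a)) = sqrt(a + 4*a**2))
E(p, R) = -1 + R
sqrt((E(T, A(-4)) - 1*24372) - 20359) = sqrt(((-1 + sqrt(-4*(1 + 4*(-4)))) - 1*24372) - 20359) = sqrt(((-1 + sqrt(-4*(1 - 16))) - 24372) - 20359) = sqrt(((-1 + sqrt(-4*(-15))) - 24372) - 20359) = sqrt(((-1 + sqrt(60)) - 24372) - 20359) = sqrt(((-1 + 2*sqrt(15)) - 24372) - 20359) = sqrt((-24373 + 2*sqrt(15)) - 20359) = sqrt(-44732 + 2*sqrt(15))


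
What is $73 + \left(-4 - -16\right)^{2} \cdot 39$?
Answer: $5689$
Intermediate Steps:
$73 + \left(-4 - -16\right)^{2} \cdot 39 = 73 + \left(-4 + 16\right)^{2} \cdot 39 = 73 + 12^{2} \cdot 39 = 73 + 144 \cdot 39 = 73 + 5616 = 5689$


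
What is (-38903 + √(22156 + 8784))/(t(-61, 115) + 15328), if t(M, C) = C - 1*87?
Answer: -38903/15356 + √7735/7678 ≈ -2.5220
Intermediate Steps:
t(M, C) = -87 + C (t(M, C) = C - 87 = -87 + C)
(-38903 + √(22156 + 8784))/(t(-61, 115) + 15328) = (-38903 + √(22156 + 8784))/((-87 + 115) + 15328) = (-38903 + √30940)/(28 + 15328) = (-38903 + 2*√7735)/15356 = (-38903 + 2*√7735)*(1/15356) = -38903/15356 + √7735/7678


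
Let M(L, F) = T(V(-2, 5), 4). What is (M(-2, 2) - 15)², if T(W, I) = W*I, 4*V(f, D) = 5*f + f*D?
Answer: 1225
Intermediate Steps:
V(f, D) = 5*f/4 + D*f/4 (V(f, D) = (5*f + f*D)/4 = (5*f + D*f)/4 = 5*f/4 + D*f/4)
T(W, I) = I*W
M(L, F) = -20 (M(L, F) = 4*((¼)*(-2)*(5 + 5)) = 4*((¼)*(-2)*10) = 4*(-5) = -20)
(M(-2, 2) - 15)² = (-20 - 15)² = (-35)² = 1225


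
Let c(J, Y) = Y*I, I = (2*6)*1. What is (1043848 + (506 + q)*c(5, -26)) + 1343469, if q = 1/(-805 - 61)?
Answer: 965349841/433 ≈ 2.2294e+6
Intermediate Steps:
I = 12 (I = 12*1 = 12)
c(J, Y) = 12*Y (c(J, Y) = Y*12 = 12*Y)
q = -1/866 (q = 1/(-866) = -1/866 ≈ -0.0011547)
(1043848 + (506 + q)*c(5, -26)) + 1343469 = (1043848 + (506 - 1/866)*(12*(-26))) + 1343469 = (1043848 + (438195/866)*(-312)) + 1343469 = (1043848 - 68358420/433) + 1343469 = 383627764/433 + 1343469 = 965349841/433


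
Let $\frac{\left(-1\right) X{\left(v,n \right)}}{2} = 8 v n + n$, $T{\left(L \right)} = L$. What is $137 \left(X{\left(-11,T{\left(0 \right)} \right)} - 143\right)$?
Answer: $-19591$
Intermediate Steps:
$X{\left(v,n \right)} = - 2 n - 16 n v$ ($X{\left(v,n \right)} = - 2 \left(8 v n + n\right) = - 2 \left(8 n v + n\right) = - 2 \left(n + 8 n v\right) = - 2 n - 16 n v$)
$137 \left(X{\left(-11,T{\left(0 \right)} \right)} - 143\right) = 137 \left(\left(-2\right) 0 \left(1 + 8 \left(-11\right)\right) - 143\right) = 137 \left(\left(-2\right) 0 \left(1 - 88\right) - 143\right) = 137 \left(\left(-2\right) 0 \left(-87\right) - 143\right) = 137 \left(0 - 143\right) = 137 \left(-143\right) = -19591$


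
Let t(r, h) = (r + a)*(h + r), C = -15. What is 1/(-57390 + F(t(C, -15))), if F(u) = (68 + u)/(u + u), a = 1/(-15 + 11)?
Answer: -1830/105022649 ≈ -1.7425e-5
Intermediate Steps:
a = -1/4 (a = 1/(-4) = -1/4 ≈ -0.25000)
t(r, h) = (-1/4 + r)*(h + r) (t(r, h) = (r - 1/4)*(h + r) = (-1/4 + r)*(h + r))
F(u) = (68 + u)/(2*u) (F(u) = (68 + u)/((2*u)) = (68 + u)*(1/(2*u)) = (68 + u)/(2*u))
1/(-57390 + F(t(C, -15))) = 1/(-57390 + (68 + ((-15)**2 - 1/4*(-15) - 1/4*(-15) - 15*(-15)))/(2*((-15)**2 - 1/4*(-15) - 1/4*(-15) - 15*(-15)))) = 1/(-57390 + (68 + (225 + 15/4 + 15/4 + 225))/(2*(225 + 15/4 + 15/4 + 225))) = 1/(-57390 + (68 + 915/2)/(2*(915/2))) = 1/(-57390 + (1/2)*(2/915)*(1051/2)) = 1/(-57390 + 1051/1830) = 1/(-105022649/1830) = -1830/105022649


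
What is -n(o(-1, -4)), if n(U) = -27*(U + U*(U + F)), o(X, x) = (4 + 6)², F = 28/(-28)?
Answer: 270000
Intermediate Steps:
F = -1 (F = 28*(-1/28) = -1)
o(X, x) = 100 (o(X, x) = 10² = 100)
n(U) = -27*U - 27*U*(-1 + U) (n(U) = -27*(U + U*(U - 1)) = -27*(U + U*(-1 + U)) = -27*U - 27*U*(-1 + U))
-n(o(-1, -4)) = -(-27)*100² = -(-27)*10000 = -1*(-270000) = 270000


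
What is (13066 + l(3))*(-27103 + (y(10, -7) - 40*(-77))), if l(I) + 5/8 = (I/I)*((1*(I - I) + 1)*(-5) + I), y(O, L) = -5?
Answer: -627773549/2 ≈ -3.1389e+8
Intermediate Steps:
l(I) = -45/8 + I (l(I) = -5/8 + (I/I)*((1*(I - I) + 1)*(-5) + I) = -5/8 + 1*((1*0 + 1)*(-5) + I) = -5/8 + 1*((0 + 1)*(-5) + I) = -5/8 + 1*(1*(-5) + I) = -5/8 + 1*(-5 + I) = -5/8 + (-5 + I) = -45/8 + I)
(13066 + l(3))*(-27103 + (y(10, -7) - 40*(-77))) = (13066 + (-45/8 + 3))*(-27103 + (-5 - 40*(-77))) = (13066 - 21/8)*(-27103 + (-5 + 3080)) = 104507*(-27103 + 3075)/8 = (104507/8)*(-24028) = -627773549/2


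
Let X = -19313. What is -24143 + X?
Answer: -43456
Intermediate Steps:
-24143 + X = -24143 - 19313 = -43456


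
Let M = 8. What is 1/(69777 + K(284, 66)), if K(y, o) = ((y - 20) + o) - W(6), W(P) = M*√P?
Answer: 23369/1638330355 + 8*√6/4914991065 ≈ 1.4268e-5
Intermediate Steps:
W(P) = 8*√P
K(y, o) = -20 + o + y - 8*√6 (K(y, o) = ((y - 20) + o) - 8*√6 = ((-20 + y) + o) - 8*√6 = (-20 + o + y) - 8*√6 = -20 + o + y - 8*√6)
1/(69777 + K(284, 66)) = 1/(69777 + (-20 + 66 + 284 - 8*√6)) = 1/(69777 + (330 - 8*√6)) = 1/(70107 - 8*√6)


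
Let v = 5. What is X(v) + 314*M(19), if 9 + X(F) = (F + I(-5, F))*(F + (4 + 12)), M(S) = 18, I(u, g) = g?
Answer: 5853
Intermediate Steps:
X(F) = -9 + 2*F*(16 + F) (X(F) = -9 + (F + F)*(F + (4 + 12)) = -9 + (2*F)*(F + 16) = -9 + (2*F)*(16 + F) = -9 + 2*F*(16 + F))
X(v) + 314*M(19) = (-9 + 2*5**2 + 32*5) + 314*18 = (-9 + 2*25 + 160) + 5652 = (-9 + 50 + 160) + 5652 = 201 + 5652 = 5853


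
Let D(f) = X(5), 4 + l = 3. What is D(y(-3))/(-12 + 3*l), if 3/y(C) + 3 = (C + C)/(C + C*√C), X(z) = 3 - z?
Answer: 2/15 ≈ 0.13333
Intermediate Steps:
l = -1 (l = -4 + 3 = -1)
y(C) = 3/(-3 + 2*C/(C + C^(3/2))) (y(C) = 3/(-3 + (C + C)/(C + C*√C)) = 3/(-3 + (2*C)/(C + C^(3/2))) = 3/(-3 + 2*C/(C + C^(3/2))))
D(f) = -2 (D(f) = 3 - 1*5 = 3 - 5 = -2)
D(y(-3))/(-12 + 3*l) = -2/(-12 + 3*(-1)) = -2/(-12 - 3) = -2/(-15) = -2*(-1/15) = 2/15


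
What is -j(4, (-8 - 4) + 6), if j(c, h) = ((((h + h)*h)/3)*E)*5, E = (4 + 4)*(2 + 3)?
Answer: -4800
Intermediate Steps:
E = 40 (E = 8*5 = 40)
j(c, h) = 400*h**2/3 (j(c, h) = ((((h + h)*h)/3)*40)*5 = ((((2*h)*h)*(1/3))*40)*5 = (((2*h**2)*(1/3))*40)*5 = ((2*h**2/3)*40)*5 = (80*h**2/3)*5 = 400*h**2/3)
-j(4, (-8 - 4) + 6) = -400*((-8 - 4) + 6)**2/3 = -400*(-12 + 6)**2/3 = -400*(-6)**2/3 = -400*36/3 = -1*4800 = -4800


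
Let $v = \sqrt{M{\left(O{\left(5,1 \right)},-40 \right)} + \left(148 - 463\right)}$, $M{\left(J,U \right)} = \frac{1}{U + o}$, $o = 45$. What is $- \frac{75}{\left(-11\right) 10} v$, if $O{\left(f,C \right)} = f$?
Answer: $\frac{3 i \sqrt{7870}}{22} \approx 12.097 i$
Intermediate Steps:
$M{\left(J,U \right)} = \frac{1}{45 + U}$ ($M{\left(J,U \right)} = \frac{1}{U + 45} = \frac{1}{45 + U}$)
$v = \frac{i \sqrt{7870}}{5}$ ($v = \sqrt{\frac{1}{45 - 40} + \left(148 - 463\right)} = \sqrt{\frac{1}{5} - 315} = \sqrt{- \frac{1574}{5}} = \frac{i \sqrt{7870}}{5} \approx 17.743 i$)
$- \frac{75}{\left(-11\right) 10} v = - \frac{75}{\left(-11\right) 10} \frac{i \sqrt{7870}}{5} = - \frac{75}{-110} \frac{i \sqrt{7870}}{5} = \left(-75\right) \left(- \frac{1}{110}\right) \frac{i \sqrt{7870}}{5} = \frac{15 \frac{i \sqrt{7870}}{5}}{22} = \frac{3 i \sqrt{7870}}{22}$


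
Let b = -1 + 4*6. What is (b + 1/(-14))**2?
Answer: 103041/196 ≈ 525.72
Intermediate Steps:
b = 23 (b = -1 + 24 = 23)
(b + 1/(-14))**2 = (23 + 1/(-14))**2 = (23 + 1*(-1/14))**2 = (23 - 1/14)**2 = (321/14)**2 = 103041/196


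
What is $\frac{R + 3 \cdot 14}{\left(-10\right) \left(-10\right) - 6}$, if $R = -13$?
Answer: $\frac{29}{94} \approx 0.30851$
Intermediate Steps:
$\frac{R + 3 \cdot 14}{\left(-10\right) \left(-10\right) - 6} = \frac{-13 + 3 \cdot 14}{\left(-10\right) \left(-10\right) - 6} = \frac{-13 + 42}{100 - 6} = \frac{29}{94}$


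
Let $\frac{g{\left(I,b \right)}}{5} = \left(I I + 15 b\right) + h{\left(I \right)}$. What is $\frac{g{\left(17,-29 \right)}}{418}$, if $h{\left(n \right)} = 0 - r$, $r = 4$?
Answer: $- \frac{375}{209} \approx -1.7943$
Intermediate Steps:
$h{\left(n \right)} = -4$ ($h{\left(n \right)} = 0 - 4 = -4$)
$g{\left(I,b \right)} = -20 + 5 I^{2} + 75 b$ ($g{\left(I,b \right)} = 5 \left(\left(I I + 15 b\right) - 4\right) = 5 \left(\left(I^{2} + 15 b\right) - 4\right) = 5 \left(-4 + I^{2} + 15 b\right) = -20 + 5 I^{2} + 75 b$)
$\frac{g{\left(17,-29 \right)}}{418} = \frac{-20 + 5 \cdot 17^{2} + 75 \left(-29\right)}{418} = \left(-20 + 5 \cdot 289 - 2175\right) \frac{1}{418} = \left(-20 + 1445 - 2175\right) \frac{1}{418} = \left(-750\right) \frac{1}{418} = - \frac{375}{209}$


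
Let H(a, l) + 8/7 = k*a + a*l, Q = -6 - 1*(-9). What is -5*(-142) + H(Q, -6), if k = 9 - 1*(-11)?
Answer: 5256/7 ≈ 750.86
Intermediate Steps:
k = 20 (k = 9 + 11 = 20)
Q = 3 (Q = -6 + 9 = 3)
H(a, l) = -8/7 + 20*a + a*l (H(a, l) = -8/7 + (20*a + a*l) = -8/7 + 20*a + a*l)
-5*(-142) + H(Q, -6) = -5*(-142) + (-8/7 + 20*3 + 3*(-6)) = 710 + (-8/7 + 60 - 18) = 710 + 286/7 = 5256/7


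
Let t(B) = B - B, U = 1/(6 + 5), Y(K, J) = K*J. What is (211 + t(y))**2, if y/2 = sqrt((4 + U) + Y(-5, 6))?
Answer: 44521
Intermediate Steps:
Y(K, J) = J*K
U = 1/11 ≈ 0.090909
y = 2*I*sqrt(3135)/11 (y = 2*sqrt((4 + 1/11) + 6*(-5)) = 2*sqrt(45/11 - 30) = 2*sqrt(-285/11) = 2*(I*sqrt(3135)/11) = 2*I*sqrt(3135)/11 ≈ 10.18*I)
t(B) = 0
(211 + t(y))**2 = (211 + 0)**2 = 211**2 = 44521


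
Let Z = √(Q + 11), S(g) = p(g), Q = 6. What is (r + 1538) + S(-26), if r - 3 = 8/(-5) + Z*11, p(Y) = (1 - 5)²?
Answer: 7777/5 + 11*√17 ≈ 1600.8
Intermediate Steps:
p(Y) = 16 (p(Y) = (-4)² = 16)
S(g) = 16
Z = √17 (Z = √(6 + 11) = √17 ≈ 4.1231)
r = 7/5 + 11*√17 (r = 3 + (8/(-5) + √17*11) = 3 + (8*(-⅕) + 11*√17) = 3 + (-8/5 + 11*√17) = 7/5 + 11*√17 ≈ 46.754)
(r + 1538) + S(-26) = ((7/5 + 11*√17) + 1538) + 16 = (7697/5 + 11*√17) + 16 = 7777/5 + 11*√17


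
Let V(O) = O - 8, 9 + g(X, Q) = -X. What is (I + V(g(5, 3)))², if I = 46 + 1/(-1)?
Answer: 529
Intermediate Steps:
g(X, Q) = -9 - X
V(O) = -8 + O
I = 45 (I = 46 - 1 = 45)
(I + V(g(5, 3)))² = (45 + (-8 + (-9 - 1*5)))² = (45 + (-8 + (-9 - 5)))² = (45 + (-8 - 14))² = (45 - 22)² = 23² = 529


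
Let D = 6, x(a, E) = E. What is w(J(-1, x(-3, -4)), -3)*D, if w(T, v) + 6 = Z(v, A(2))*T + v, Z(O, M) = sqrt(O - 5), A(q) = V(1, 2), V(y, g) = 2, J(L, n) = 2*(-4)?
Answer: -54 - 96*I*sqrt(2) ≈ -54.0 - 135.76*I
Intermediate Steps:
J(L, n) = -8
A(q) = 2
Z(O, M) = sqrt(-5 + O)
w(T, v) = -6 + v + T*sqrt(-5 + v) (w(T, v) = -6 + (sqrt(-5 + v)*T + v) = -6 + (T*sqrt(-5 + v) + v) = -6 + (v + T*sqrt(-5 + v)) = -6 + v + T*sqrt(-5 + v))
w(J(-1, x(-3, -4)), -3)*D = (-6 - 3 - 8*sqrt(-5 - 3))*6 = (-6 - 3 - 16*I*sqrt(2))*6 = (-9 - 16*I*sqrt(2))*6 = -54 - 96*I*sqrt(2)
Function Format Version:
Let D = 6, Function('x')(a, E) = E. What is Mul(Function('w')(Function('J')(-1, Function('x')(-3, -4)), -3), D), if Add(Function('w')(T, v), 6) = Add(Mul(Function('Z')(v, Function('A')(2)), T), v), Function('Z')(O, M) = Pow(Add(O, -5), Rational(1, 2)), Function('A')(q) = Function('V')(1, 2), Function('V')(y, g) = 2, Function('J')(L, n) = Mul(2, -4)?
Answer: Add(-54, Mul(-96, I, Pow(2, Rational(1, 2)))) ≈ Add(-54.000, Mul(-135.76, I))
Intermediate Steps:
Function('J')(L, n) = -8
Function('A')(q) = 2
Function('Z')(O, M) = Pow(Add(-5, O), Rational(1, 2))
Function('w')(T, v) = Add(-6, v, Mul(T, Pow(Add(-5, v), Rational(1, 2)))) (Function('w')(T, v) = Add(-6, Add(Mul(Pow(Add(-5, v), Rational(1, 2)), T), v)) = Add(-6, Add(Mul(T, Pow(Add(-5, v), Rational(1, 2))), v)) = Add(-6, Add(v, Mul(T, Pow(Add(-5, v), Rational(1, 2))))) = Add(-6, v, Mul(T, Pow(Add(-5, v), Rational(1, 2)))))
Mul(Function('w')(Function('J')(-1, Function('x')(-3, -4)), -3), D) = Mul(Add(-6, -3, Mul(-8, Pow(Add(-5, -3), Rational(1, 2)))), 6) = Mul(Add(-6, -3, Mul(-8, Pow(-8, Rational(1, 2)))), 6) = Mul(Add(-6, -3, Mul(-8, Mul(2, I, Pow(2, Rational(1, 2))))), 6) = Mul(Add(-6, -3, Mul(-16, I, Pow(2, Rational(1, 2)))), 6) = Mul(Add(-9, Mul(-16, I, Pow(2, Rational(1, 2)))), 6) = Add(-54, Mul(-96, I, Pow(2, Rational(1, 2))))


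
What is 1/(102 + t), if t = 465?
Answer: 1/567 ≈ 0.0017637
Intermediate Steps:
1/(102 + t) = 1/(102 + 465) = 1/567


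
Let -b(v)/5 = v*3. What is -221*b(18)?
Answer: 59670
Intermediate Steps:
b(v) = -15*v (b(v) = -5*v*3 = -15*v)
-221*b(18) = -(-3315)*18 = -221*(-270) = 59670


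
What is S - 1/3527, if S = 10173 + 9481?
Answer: 69319657/3527 ≈ 19654.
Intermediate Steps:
S = 19654
S - 1/3527 = 19654 - 1/3527 = 69319657/3527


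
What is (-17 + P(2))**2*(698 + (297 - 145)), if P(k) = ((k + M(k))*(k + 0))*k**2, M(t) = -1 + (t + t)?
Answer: 449650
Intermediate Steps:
M(t) = -1 + 2*t
P(k) = k**3*(-1 + 3*k) (P(k) = ((k + (-1 + 2*k))*(k + 0))*k**2 = ((-1 + 3*k)*k)*k**2 = (k*(-1 + 3*k))*k**2 = k**3*(-1 + 3*k))
(-17 + P(2))**2*(698 + (297 - 145)) = (-17 + 2**3*(-1 + 3*2))**2*(698 + (297 - 145)) = (-17 + 8*(-1 + 6))**2*(698 + 152) = (-17 + 8*5)**2*850 = (-17 + 40)**2*850 = 23**2*850 = 529*850 = 449650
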